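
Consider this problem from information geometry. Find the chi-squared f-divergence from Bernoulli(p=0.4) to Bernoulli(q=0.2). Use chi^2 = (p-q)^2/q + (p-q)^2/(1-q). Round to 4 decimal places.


Chi-squared divergence between Bernoulli distributions:
chi^2 = (p-q)^2/q + (p-q)^2/(1-q).
p = 0.4, q = 0.2, p-q = 0.2.
(p-q)^2 = 0.04.
term1 = 0.04/0.2 = 0.2.
term2 = 0.04/0.8 = 0.05.
chi^2 = 0.2 + 0.05 = 0.2500

0.2500


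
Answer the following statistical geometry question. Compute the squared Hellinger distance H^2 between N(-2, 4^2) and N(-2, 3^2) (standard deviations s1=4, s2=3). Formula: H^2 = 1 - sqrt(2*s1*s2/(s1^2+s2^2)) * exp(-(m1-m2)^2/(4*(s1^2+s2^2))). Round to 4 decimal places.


Squared Hellinger distance for Gaussians:
H^2 = 1 - sqrt(2*s1*s2/(s1^2+s2^2)) * exp(-(m1-m2)^2/(4*(s1^2+s2^2))).
s1^2 = 16, s2^2 = 9, s1^2+s2^2 = 25.
sqrt(2*4*3/(25)) = 0.979796.
(m1-m2)^2 = (0)^2 = 0.
exp(-0/(4*25)) = exp(0.0) = 1.0.
H^2 = 1 - 0.979796*1.0 = 0.0202

0.0202


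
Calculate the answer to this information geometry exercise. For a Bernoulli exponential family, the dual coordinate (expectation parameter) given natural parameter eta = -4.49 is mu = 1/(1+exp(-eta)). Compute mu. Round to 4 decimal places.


Dual coordinate (expectation parameter) for Bernoulli:
mu = 1/(1+exp(-eta)).
eta = -4.49.
exp(-eta) = exp(4.49) = 89.121446.
mu = 1/(1+89.121446) = 0.0111

0.0111


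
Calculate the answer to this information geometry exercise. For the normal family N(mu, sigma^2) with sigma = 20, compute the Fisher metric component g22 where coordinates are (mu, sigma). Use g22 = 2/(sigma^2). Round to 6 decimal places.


For the 2-parameter normal family, the Fisher metric has:
  g11 = 1/sigma^2, g22 = 2/sigma^2.
sigma = 20, sigma^2 = 400.
g22 = 0.005000

0.005000


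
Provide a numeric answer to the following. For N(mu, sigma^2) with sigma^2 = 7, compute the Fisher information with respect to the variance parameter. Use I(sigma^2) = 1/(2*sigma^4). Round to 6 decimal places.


Fisher information for variance: I(sigma^2) = 1/(2*sigma^4).
sigma^2 = 7, so sigma^4 = 49.
I = 1/(2*49) = 1/98 = 0.010204

0.010204


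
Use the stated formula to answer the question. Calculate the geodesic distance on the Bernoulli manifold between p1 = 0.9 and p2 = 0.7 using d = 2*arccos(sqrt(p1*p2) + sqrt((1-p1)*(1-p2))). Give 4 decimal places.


Geodesic distance on Bernoulli manifold:
d(p1,p2) = 2*arccos(sqrt(p1*p2) + sqrt((1-p1)*(1-p2))).
sqrt(p1*p2) = sqrt(0.9*0.7) = 0.793725.
sqrt((1-p1)*(1-p2)) = sqrt(0.1*0.3) = 0.173205.
arg = 0.793725 + 0.173205 = 0.96693.
d = 2*arccos(0.96693) = 0.5158

0.5158


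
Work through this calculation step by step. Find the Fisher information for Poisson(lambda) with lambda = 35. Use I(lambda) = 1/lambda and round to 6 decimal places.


Fisher information for Poisson: I(lambda) = 1/lambda.
lambda = 35.
I(lambda) = 1/35 = 0.028571

0.028571


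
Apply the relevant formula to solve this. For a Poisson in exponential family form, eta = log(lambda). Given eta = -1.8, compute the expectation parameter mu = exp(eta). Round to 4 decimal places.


Expectation parameter for Poisson exponential family:
mu = exp(eta).
eta = -1.8.
mu = exp(-1.8) = 0.1653

0.1653


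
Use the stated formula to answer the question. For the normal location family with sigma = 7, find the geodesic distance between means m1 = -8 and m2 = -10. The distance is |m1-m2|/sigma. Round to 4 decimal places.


On the fixed-variance normal subfamily, geodesic distance = |m1-m2|/sigma.
|-8 - -10| = 2.
sigma = 7.
d = 2/7 = 0.2857

0.2857


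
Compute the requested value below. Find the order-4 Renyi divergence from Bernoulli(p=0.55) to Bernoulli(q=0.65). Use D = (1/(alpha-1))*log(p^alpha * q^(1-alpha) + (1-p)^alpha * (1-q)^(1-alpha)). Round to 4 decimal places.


Renyi divergence of order alpha between Bernoulli distributions:
D = (1/(alpha-1))*log(p^alpha * q^(1-alpha) + (1-p)^alpha * (1-q)^(1-alpha)).
alpha = 4, p = 0.55, q = 0.65.
p^alpha * q^(1-alpha) = 0.55^4 * 0.65^-3 = 0.333204.
(1-p)^alpha * (1-q)^(1-alpha) = 0.45^4 * 0.35^-3 = 0.956414.
sum = 0.333204 + 0.956414 = 1.289618.
D = (1/3)*log(1.289618) = 0.0848

0.0848


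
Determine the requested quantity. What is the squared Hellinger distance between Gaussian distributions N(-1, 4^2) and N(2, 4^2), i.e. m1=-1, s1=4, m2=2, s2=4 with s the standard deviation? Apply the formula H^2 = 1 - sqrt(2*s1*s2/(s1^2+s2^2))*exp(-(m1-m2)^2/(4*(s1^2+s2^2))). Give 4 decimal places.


Squared Hellinger distance for Gaussians:
H^2 = 1 - sqrt(2*s1*s2/(s1^2+s2^2)) * exp(-(m1-m2)^2/(4*(s1^2+s2^2))).
s1^2 = 16, s2^2 = 16, s1^2+s2^2 = 32.
sqrt(2*4*4/(32)) = 1.0.
(m1-m2)^2 = (-3)^2 = 9.
exp(-9/(4*32)) = exp(-0.070312) = 0.932102.
H^2 = 1 - 1.0*0.932102 = 0.0679

0.0679


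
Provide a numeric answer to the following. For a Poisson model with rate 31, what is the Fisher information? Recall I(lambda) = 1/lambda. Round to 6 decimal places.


Fisher information for Poisson: I(lambda) = 1/lambda.
lambda = 31.
I(lambda) = 1/31 = 0.032258

0.032258


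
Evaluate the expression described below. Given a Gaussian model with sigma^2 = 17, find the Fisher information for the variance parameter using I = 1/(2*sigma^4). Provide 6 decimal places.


Fisher information for variance: I(sigma^2) = 1/(2*sigma^4).
sigma^2 = 17, so sigma^4 = 289.
I = 1/(2*289) = 1/578 = 0.001730

0.001730


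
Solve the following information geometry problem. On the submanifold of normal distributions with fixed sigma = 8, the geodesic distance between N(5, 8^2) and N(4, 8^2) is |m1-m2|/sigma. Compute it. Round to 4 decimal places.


On the fixed-variance normal subfamily, geodesic distance = |m1-m2|/sigma.
|5 - 4| = 1.
sigma = 8.
d = 1/8 = 0.1250

0.1250


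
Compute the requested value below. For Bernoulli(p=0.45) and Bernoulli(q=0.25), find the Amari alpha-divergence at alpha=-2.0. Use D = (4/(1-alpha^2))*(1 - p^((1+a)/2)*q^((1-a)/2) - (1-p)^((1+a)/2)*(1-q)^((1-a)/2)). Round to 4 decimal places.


Amari alpha-divergence:
D = (4/(1-alpha^2))*(1 - p^((1+a)/2)*q^((1-a)/2) - (1-p)^((1+a)/2)*(1-q)^((1-a)/2)).
alpha = -2.0, p = 0.45, q = 0.25.
e1 = (1+alpha)/2 = -0.5, e2 = (1-alpha)/2 = 1.5.
t1 = p^e1 * q^e2 = 0.45^-0.5 * 0.25^1.5 = 0.186339.
t2 = (1-p)^e1 * (1-q)^e2 = 0.55^-0.5 * 0.75^1.5 = 0.875811.
4/(1-alpha^2) = -1.333333.
D = -1.333333*(1 - 0.186339 - 0.875811) = 0.0829

0.0829


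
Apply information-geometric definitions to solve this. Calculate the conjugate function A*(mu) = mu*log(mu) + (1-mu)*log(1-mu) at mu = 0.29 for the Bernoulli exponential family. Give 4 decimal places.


Legendre transform for Bernoulli:
A*(mu) = mu*log(mu) + (1-mu)*log(1-mu).
mu = 0.29, 1-mu = 0.71.
mu*log(mu) = 0.29*log(0.29) = -0.358984.
(1-mu)*log(1-mu) = 0.71*log(0.71) = -0.243168.
A* = -0.358984 + -0.243168 = -0.6022

-0.6022


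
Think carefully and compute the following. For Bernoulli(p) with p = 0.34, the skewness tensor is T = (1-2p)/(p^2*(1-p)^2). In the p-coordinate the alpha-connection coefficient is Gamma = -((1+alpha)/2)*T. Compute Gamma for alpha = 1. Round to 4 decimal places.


Skewness (Amari-Chentsov) tensor: T = (1-2p)/(p^2*(1-p)^2).
p = 0.34, 1-2p = 0.32, p^2 = 0.1156, (1-p)^2 = 0.4356.
T = 0.32/(0.1156 * 0.4356) = 6.354835.
In the p-coordinate, Gamma^(alpha) = Gamma^(0) - (alpha/2)*T with Gamma^(0) = (1/2)*g'(p) = -T/2,
so Gamma^(alpha) = -((1+alpha)/2)*T.
alpha = 1, -(1+alpha)/2 = -1.0.
Gamma = -1.0 * 6.354835 = -6.3548

-6.3548


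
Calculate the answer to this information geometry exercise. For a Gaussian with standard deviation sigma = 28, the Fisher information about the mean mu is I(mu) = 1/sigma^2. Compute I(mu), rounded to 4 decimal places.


The Fisher information for the mean of a normal distribution is I(mu) = 1/sigma^2.
sigma = 28, so sigma^2 = 784.
I(mu) = 1/784 = 0.0013

0.0013


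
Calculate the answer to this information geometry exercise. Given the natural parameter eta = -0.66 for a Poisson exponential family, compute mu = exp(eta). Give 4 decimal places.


Expectation parameter for Poisson exponential family:
mu = exp(eta).
eta = -0.66.
mu = exp(-0.66) = 0.5169

0.5169


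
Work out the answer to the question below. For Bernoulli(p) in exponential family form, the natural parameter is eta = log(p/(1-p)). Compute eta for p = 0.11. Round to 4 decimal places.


Natural parameter for Bernoulli: eta = log(p/(1-p)).
p = 0.11, 1-p = 0.89.
p/(1-p) = 0.123596.
eta = log(0.123596) = -2.0907

-2.0907


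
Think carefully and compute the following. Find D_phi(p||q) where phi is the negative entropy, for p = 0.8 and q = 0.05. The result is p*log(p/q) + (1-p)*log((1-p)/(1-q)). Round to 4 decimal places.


Bregman divergence with negative entropy generator:
D = p*log(p/q) + (1-p)*log((1-p)/(1-q)).
p = 0.8, q = 0.05.
p*log(p/q) = 0.8*log(0.8/0.05) = 2.218071.
(1-p)*log((1-p)/(1-q)) = 0.2*log(0.2/0.95) = -0.311629.
D = 2.218071 + -0.311629 = 1.9064

1.9064


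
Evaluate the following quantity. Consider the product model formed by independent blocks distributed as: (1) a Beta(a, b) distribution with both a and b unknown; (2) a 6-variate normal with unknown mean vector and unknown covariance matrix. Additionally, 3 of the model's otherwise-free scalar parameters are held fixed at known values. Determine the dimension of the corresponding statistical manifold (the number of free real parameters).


The dimension of a statistical manifold equals the number of free
(independent) real parameters of the model. For a product of independent
blocks the parameter counts add.
- Beta (a, b): 2.
- 6-variate normal: 6 (mean) + 6*7/2 = 21 (symmetric covariance) = 27.
Total = 2 + 27 = 29.
3 parameter(s) fixed at known values: 29 - 3 = 26.
Dimension = 26

26


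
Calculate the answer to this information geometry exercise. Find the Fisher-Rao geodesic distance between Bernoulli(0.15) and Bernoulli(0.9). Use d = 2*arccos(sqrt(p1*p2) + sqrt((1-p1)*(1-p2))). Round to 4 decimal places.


Geodesic distance on Bernoulli manifold:
d(p1,p2) = 2*arccos(sqrt(p1*p2) + sqrt((1-p1)*(1-p2))).
sqrt(p1*p2) = sqrt(0.15*0.9) = 0.367423.
sqrt((1-p1)*(1-p2)) = sqrt(0.85*0.1) = 0.291548.
arg = 0.367423 + 0.291548 = 0.658971.
d = 2*arccos(0.658971) = 1.7027

1.7027


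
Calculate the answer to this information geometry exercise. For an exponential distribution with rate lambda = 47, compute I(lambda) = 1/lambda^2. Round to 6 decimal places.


Fisher information for exponential: I(lambda) = 1/lambda^2.
lambda = 47, lambda^2 = 2209.
I = 1/2209 = 0.000453

0.000453


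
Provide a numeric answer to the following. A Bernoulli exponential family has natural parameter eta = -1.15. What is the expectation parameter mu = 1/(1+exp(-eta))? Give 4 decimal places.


Dual coordinate (expectation parameter) for Bernoulli:
mu = 1/(1+exp(-eta)).
eta = -1.15.
exp(-eta) = exp(1.15) = 3.158193.
mu = 1/(1+3.158193) = 0.2405

0.2405


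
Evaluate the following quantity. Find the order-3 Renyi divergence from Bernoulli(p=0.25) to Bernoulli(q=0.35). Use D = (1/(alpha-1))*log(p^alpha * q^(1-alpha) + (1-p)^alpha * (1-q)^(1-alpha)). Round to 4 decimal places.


Renyi divergence of order alpha between Bernoulli distributions:
D = (1/(alpha-1))*log(p^alpha * q^(1-alpha) + (1-p)^alpha * (1-q)^(1-alpha)).
alpha = 3, p = 0.25, q = 0.35.
p^alpha * q^(1-alpha) = 0.25^3 * 0.35^-2 = 0.127551.
(1-p)^alpha * (1-q)^(1-alpha) = 0.75^3 * 0.65^-2 = 0.998521.
sum = 0.127551 + 0.998521 = 1.126072.
D = (1/2)*log(1.126072) = 0.0594

0.0594


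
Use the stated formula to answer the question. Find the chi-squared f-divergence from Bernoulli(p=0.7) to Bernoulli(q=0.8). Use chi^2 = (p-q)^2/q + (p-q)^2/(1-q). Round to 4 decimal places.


Chi-squared divergence between Bernoulli distributions:
chi^2 = (p-q)^2/q + (p-q)^2/(1-q).
p = 0.7, q = 0.8, p-q = -0.1.
(p-q)^2 = 0.01.
term1 = 0.01/0.8 = 0.0125.
term2 = 0.01/0.2 = 0.05.
chi^2 = 0.0125 + 0.05 = 0.0625

0.0625


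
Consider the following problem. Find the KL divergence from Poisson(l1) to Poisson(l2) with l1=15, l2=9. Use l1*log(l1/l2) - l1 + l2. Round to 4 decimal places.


KL divergence for Poisson:
KL = l1*log(l1/l2) - l1 + l2.
l1 = 15, l2 = 9.
log(15/9) = 0.510826.
l1*log(l1/l2) = 15 * 0.510826 = 7.662384.
KL = 7.662384 - 15 + 9 = 1.6624

1.6624


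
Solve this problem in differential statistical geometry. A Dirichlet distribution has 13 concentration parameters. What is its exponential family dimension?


Exponential family dimension calculation:
Dirichlet with 13 components has 13 natural parameters.

13


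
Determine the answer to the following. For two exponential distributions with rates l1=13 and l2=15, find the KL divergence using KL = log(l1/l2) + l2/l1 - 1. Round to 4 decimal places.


KL divergence for exponential family:
KL = log(l1/l2) + l2/l1 - 1.
log(13/15) = -0.143101.
15/13 = 1.153846.
KL = -0.143101 + 1.153846 - 1 = 0.0107

0.0107


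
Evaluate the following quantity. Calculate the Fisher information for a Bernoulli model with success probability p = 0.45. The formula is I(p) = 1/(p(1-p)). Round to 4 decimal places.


For Bernoulli(p), Fisher information is I(p) = 1/(p*(1-p)).
p = 0.45, 1-p = 0.55.
p*(1-p) = 0.2475.
I(p) = 1/0.2475 = 4.0404

4.0404


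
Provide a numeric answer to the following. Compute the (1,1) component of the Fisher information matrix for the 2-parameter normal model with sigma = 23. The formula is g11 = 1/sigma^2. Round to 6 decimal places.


For the 2-parameter normal family, the Fisher metric has:
  g11 = 1/sigma^2, g22 = 2/sigma^2.
sigma = 23, sigma^2 = 529.
g11 = 0.001890

0.001890


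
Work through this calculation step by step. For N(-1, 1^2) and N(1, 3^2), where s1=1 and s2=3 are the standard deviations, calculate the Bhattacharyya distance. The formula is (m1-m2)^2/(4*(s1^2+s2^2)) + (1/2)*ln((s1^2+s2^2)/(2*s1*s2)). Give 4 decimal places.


Bhattacharyya distance between two Gaussians:
DB = (m1-m2)^2/(4*(s1^2+s2^2)) + (1/2)*ln((s1^2+s2^2)/(2*s1*s2)).
(m1-m2)^2 = (-2)^2 = 4.
s1^2+s2^2 = 1 + 9 = 10.
term1 = 4/40 = 0.1.
term2 = 0.5*ln(10/6.0) = 0.255413.
DB = 0.1 + 0.255413 = 0.3554

0.3554


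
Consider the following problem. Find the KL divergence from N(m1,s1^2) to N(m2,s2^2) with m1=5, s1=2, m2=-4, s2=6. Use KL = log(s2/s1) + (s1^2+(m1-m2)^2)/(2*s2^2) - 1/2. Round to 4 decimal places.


KL divergence between normal distributions:
KL = log(s2/s1) + (s1^2 + (m1-m2)^2)/(2*s2^2) - 1/2.
log(6/2) = 1.098612.
(2^2 + (5--4)^2)/(2*6^2) = (4 + 81)/72 = 1.180556.
KL = 1.098612 + 1.180556 - 0.5 = 1.7792

1.7792


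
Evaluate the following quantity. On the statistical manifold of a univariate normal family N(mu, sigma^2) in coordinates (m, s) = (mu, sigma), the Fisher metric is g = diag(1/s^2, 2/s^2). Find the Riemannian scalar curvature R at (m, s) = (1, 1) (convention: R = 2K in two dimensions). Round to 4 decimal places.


The metric has the form g = (A dm^2 + B ds^2)/s^2 with A = 1, B = 2.
Substitute u = sqrt(A/B)*m: g = B*(du^2 + ds^2)/s^2, i.e. B times the
Poincare upper half-plane metric, which has constant Gaussian curvature -1.
Scaling a 2D metric by a constant c divides the Gaussian curvature by c,
so K = -1/B = -1/(2) = -0.5000 everywhere (the point (m, s) = (1, 1) is irrelevant:
the curvature is constant).
Scalar curvature in dimension 2: R = 2K = -2/(2) = -1.0000.

-1.0000


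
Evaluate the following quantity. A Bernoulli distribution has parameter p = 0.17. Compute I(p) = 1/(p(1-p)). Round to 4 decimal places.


For Bernoulli(p), Fisher information is I(p) = 1/(p*(1-p)).
p = 0.17, 1-p = 0.83.
p*(1-p) = 0.1411.
I(p) = 1/0.1411 = 7.0872

7.0872


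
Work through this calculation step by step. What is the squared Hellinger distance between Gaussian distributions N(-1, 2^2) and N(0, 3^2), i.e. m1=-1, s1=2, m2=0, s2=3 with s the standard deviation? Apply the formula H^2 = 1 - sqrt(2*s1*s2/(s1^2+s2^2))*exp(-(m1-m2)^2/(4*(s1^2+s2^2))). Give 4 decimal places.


Squared Hellinger distance for Gaussians:
H^2 = 1 - sqrt(2*s1*s2/(s1^2+s2^2)) * exp(-(m1-m2)^2/(4*(s1^2+s2^2))).
s1^2 = 4, s2^2 = 9, s1^2+s2^2 = 13.
sqrt(2*2*3/(13)) = 0.960769.
(m1-m2)^2 = (-1)^2 = 1.
exp(-1/(4*13)) = exp(-0.019231) = 0.980953.
H^2 = 1 - 0.960769*0.980953 = 0.0575

0.0575


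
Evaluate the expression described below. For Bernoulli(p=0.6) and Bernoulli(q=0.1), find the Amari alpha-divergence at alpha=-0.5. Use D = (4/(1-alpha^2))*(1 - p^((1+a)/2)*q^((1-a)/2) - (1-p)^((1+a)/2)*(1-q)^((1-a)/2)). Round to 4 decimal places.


Amari alpha-divergence:
D = (4/(1-alpha^2))*(1 - p^((1+a)/2)*q^((1-a)/2) - (1-p)^((1+a)/2)*(1-q)^((1-a)/2)).
alpha = -0.5, p = 0.6, q = 0.1.
e1 = (1+alpha)/2 = 0.25, e2 = (1-alpha)/2 = 0.75.
t1 = p^e1 * q^e2 = 0.6^0.25 * 0.1^0.75 = 0.156508.
t2 = (1-p)^e1 * (1-q)^e2 = 0.4^0.25 * 0.9^0.75 = 0.734847.
4/(1-alpha^2) = 5.333333.
D = 5.333333*(1 - 0.156508 - 0.734847) = 0.5794

0.5794


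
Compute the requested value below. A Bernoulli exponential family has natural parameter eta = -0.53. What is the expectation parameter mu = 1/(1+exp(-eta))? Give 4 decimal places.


Dual coordinate (expectation parameter) for Bernoulli:
mu = 1/(1+exp(-eta)).
eta = -0.53.
exp(-eta) = exp(0.53) = 1.698932.
mu = 1/(1+1.698932) = 0.3705

0.3705


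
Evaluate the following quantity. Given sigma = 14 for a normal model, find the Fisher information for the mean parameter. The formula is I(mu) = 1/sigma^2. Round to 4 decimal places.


The Fisher information for the mean of a normal distribution is I(mu) = 1/sigma^2.
sigma = 14, so sigma^2 = 196.
I(mu) = 1/196 = 0.0051

0.0051


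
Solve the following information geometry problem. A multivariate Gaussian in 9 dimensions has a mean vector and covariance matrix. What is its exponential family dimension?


Exponential family dimension calculation:
For 9-dim MVN: mean has 9 params, covariance has 9*10/2 = 45 unique entries.
Total dim = 9 + 45 = 54.

54


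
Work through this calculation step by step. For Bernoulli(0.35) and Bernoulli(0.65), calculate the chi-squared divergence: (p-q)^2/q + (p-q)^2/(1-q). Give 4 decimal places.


Chi-squared divergence between Bernoulli distributions:
chi^2 = (p-q)^2/q + (p-q)^2/(1-q).
p = 0.35, q = 0.65, p-q = -0.3.
(p-q)^2 = 0.09.
term1 = 0.09/0.65 = 0.138462.
term2 = 0.09/0.35 = 0.257143.
chi^2 = 0.138462 + 0.257143 = 0.3956

0.3956


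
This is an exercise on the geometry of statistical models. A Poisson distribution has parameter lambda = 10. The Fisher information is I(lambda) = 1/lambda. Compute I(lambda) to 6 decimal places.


Fisher information for Poisson: I(lambda) = 1/lambda.
lambda = 10.
I(lambda) = 1/10 = 0.100000

0.100000


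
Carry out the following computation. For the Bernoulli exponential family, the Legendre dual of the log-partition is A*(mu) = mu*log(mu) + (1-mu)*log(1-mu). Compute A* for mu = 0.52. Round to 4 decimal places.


Legendre transform for Bernoulli:
A*(mu) = mu*log(mu) + (1-mu)*log(1-mu).
mu = 0.52, 1-mu = 0.48.
mu*log(mu) = 0.52*log(0.52) = -0.340042.
(1-mu)*log(1-mu) = 0.48*log(0.48) = -0.352305.
A* = -0.340042 + -0.352305 = -0.6923

-0.6923


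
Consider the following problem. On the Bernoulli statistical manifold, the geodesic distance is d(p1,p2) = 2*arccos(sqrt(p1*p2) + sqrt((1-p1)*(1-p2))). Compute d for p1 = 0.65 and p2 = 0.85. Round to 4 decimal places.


Geodesic distance on Bernoulli manifold:
d(p1,p2) = 2*arccos(sqrt(p1*p2) + sqrt((1-p1)*(1-p2))).
sqrt(p1*p2) = sqrt(0.65*0.85) = 0.743303.
sqrt((1-p1)*(1-p2)) = sqrt(0.35*0.15) = 0.229129.
arg = 0.743303 + 0.229129 = 0.972432.
d = 2*arccos(0.972432) = 0.4707

0.4707


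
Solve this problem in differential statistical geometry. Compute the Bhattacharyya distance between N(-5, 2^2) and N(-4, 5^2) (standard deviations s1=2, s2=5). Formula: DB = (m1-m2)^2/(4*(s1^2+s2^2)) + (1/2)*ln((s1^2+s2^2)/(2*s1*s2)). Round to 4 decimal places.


Bhattacharyya distance between two Gaussians:
DB = (m1-m2)^2/(4*(s1^2+s2^2)) + (1/2)*ln((s1^2+s2^2)/(2*s1*s2)).
(m1-m2)^2 = (-1)^2 = 1.
s1^2+s2^2 = 4 + 25 = 29.
term1 = 1/116 = 0.008621.
term2 = 0.5*ln(29/20.0) = 0.185782.
DB = 0.008621 + 0.185782 = 0.1944

0.1944


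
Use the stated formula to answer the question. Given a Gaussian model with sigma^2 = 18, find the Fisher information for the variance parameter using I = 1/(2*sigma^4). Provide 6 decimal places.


Fisher information for variance: I(sigma^2) = 1/(2*sigma^4).
sigma^2 = 18, so sigma^4 = 324.
I = 1/(2*324) = 1/648 = 0.001543

0.001543


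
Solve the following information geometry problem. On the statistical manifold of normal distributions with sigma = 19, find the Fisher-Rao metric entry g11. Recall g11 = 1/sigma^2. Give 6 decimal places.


For the 2-parameter normal family, the Fisher metric has:
  g11 = 1/sigma^2, g22 = 2/sigma^2.
sigma = 19, sigma^2 = 361.
g11 = 0.002770

0.002770


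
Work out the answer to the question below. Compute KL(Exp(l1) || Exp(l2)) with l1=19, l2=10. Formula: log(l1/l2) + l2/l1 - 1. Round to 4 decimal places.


KL divergence for exponential family:
KL = log(l1/l2) + l2/l1 - 1.
log(19/10) = 0.641854.
10/19 = 0.526316.
KL = 0.641854 + 0.526316 - 1 = 0.1682

0.1682


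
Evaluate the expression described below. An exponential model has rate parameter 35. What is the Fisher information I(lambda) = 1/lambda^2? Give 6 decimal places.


Fisher information for exponential: I(lambda) = 1/lambda^2.
lambda = 35, lambda^2 = 1225.
I = 1/1225 = 0.000816

0.000816


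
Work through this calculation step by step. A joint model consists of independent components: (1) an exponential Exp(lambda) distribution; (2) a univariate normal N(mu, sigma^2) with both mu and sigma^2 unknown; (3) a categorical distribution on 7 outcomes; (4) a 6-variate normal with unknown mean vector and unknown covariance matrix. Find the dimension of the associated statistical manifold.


The dimension of a statistical manifold equals the number of free
(independent) real parameters of the model. For a product of independent
blocks the parameter counts add.
- exponential (lambda): 1.
- normal (mu, sigma^2): 2.
- categorical on 7 outcomes (probabilities sum to 1): 7-1 = 6.
- 6-variate normal: 6 (mean) + 6*7/2 = 21 (symmetric covariance) = 27.
Total = 1 + 2 + 6 + 27 = 36.
Dimension = 36

36


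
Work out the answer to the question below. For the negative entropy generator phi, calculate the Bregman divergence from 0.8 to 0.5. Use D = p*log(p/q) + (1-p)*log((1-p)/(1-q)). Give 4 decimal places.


Bregman divergence with negative entropy generator:
D = p*log(p/q) + (1-p)*log((1-p)/(1-q)).
p = 0.8, q = 0.5.
p*log(p/q) = 0.8*log(0.8/0.5) = 0.376003.
(1-p)*log((1-p)/(1-q)) = 0.2*log(0.2/0.5) = -0.183258.
D = 0.376003 + -0.183258 = 0.1927

0.1927


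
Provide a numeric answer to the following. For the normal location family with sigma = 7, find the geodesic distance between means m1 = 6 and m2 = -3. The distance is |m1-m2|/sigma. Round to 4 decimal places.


On the fixed-variance normal subfamily, geodesic distance = |m1-m2|/sigma.
|6 - -3| = 9.
sigma = 7.
d = 9/7 = 1.2857

1.2857


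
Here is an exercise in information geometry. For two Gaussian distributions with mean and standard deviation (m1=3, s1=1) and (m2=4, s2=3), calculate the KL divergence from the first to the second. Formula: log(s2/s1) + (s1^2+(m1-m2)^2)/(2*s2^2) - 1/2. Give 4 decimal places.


KL divergence between normal distributions:
KL = log(s2/s1) + (s1^2 + (m1-m2)^2)/(2*s2^2) - 1/2.
log(3/1) = 1.098612.
(1^2 + (3-4)^2)/(2*3^2) = (1 + 1)/18 = 0.111111.
KL = 1.098612 + 0.111111 - 0.5 = 0.7097

0.7097


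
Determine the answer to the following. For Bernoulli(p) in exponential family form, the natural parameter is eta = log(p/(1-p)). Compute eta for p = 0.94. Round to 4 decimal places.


Natural parameter for Bernoulli: eta = log(p/(1-p)).
p = 0.94, 1-p = 0.06.
p/(1-p) = 15.666667.
eta = log(15.666667) = 2.7515

2.7515


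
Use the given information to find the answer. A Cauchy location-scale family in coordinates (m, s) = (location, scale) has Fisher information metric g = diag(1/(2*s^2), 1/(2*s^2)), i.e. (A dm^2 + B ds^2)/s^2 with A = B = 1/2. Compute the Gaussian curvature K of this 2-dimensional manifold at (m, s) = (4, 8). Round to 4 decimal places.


The metric has the form g = (A dm^2 + B ds^2)/s^2 with A = 1/2, B = 1/2.
Substitute u = sqrt(A/B)*m: g = B*(du^2 + ds^2)/s^2, i.e. B times the
Poincare upper half-plane metric, which has constant Gaussian curvature -1.
Scaling a 2D metric by a constant c divides the Gaussian curvature by c,
so K = -1/B = -1/(1/2) = -2.0000 everywhere (the point (m, s) = (4, 8) is irrelevant:
the curvature is constant).
The requested Gaussian curvature is K = -2.0000.

-2.0000


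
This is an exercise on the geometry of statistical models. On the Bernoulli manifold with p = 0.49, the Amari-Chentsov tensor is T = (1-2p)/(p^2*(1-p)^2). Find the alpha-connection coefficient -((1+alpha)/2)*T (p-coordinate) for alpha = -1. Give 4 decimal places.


Skewness (Amari-Chentsov) tensor: T = (1-2p)/(p^2*(1-p)^2).
p = 0.49, 1-2p = 0.02, p^2 = 0.2401, (1-p)^2 = 0.2601.
T = 0.02/(0.2401 * 0.2601) = 0.320256.
In the p-coordinate, Gamma^(alpha) = Gamma^(0) - (alpha/2)*T with Gamma^(0) = (1/2)*g'(p) = -T/2,
so Gamma^(alpha) = -((1+alpha)/2)*T.
alpha = -1, -(1+alpha)/2 = 0.0.
Gamma = 0.0 * 0.320256 = 0.0000

0.0000


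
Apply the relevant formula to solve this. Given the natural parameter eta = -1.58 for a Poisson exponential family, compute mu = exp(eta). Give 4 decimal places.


Expectation parameter for Poisson exponential family:
mu = exp(eta).
eta = -1.58.
mu = exp(-1.58) = 0.2060

0.2060


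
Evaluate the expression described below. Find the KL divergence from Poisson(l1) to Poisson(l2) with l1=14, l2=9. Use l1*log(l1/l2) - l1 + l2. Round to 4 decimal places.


KL divergence for Poisson:
KL = l1*log(l1/l2) - l1 + l2.
l1 = 14, l2 = 9.
log(14/9) = 0.441833.
l1*log(l1/l2) = 14 * 0.441833 = 6.185659.
KL = 6.185659 - 14 + 9 = 1.1857

1.1857


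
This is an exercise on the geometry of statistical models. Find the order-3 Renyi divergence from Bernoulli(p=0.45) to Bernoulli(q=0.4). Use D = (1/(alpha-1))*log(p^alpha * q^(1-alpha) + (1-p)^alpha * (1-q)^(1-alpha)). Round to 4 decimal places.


Renyi divergence of order alpha between Bernoulli distributions:
D = (1/(alpha-1))*log(p^alpha * q^(1-alpha) + (1-p)^alpha * (1-q)^(1-alpha)).
alpha = 3, p = 0.45, q = 0.4.
p^alpha * q^(1-alpha) = 0.45^3 * 0.4^-2 = 0.569531.
(1-p)^alpha * (1-q)^(1-alpha) = 0.55^3 * 0.6^-2 = 0.462153.
sum = 0.569531 + 0.462153 = 1.031684.
D = (1/2)*log(1.031684) = 0.0156

0.0156


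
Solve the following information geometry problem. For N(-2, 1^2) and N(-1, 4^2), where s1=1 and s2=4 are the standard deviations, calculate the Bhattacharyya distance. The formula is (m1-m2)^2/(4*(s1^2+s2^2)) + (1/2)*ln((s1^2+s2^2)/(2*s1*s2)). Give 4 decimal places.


Bhattacharyya distance between two Gaussians:
DB = (m1-m2)^2/(4*(s1^2+s2^2)) + (1/2)*ln((s1^2+s2^2)/(2*s1*s2)).
(m1-m2)^2 = (-1)^2 = 1.
s1^2+s2^2 = 1 + 16 = 17.
term1 = 1/68 = 0.014706.
term2 = 0.5*ln(17/8.0) = 0.376886.
DB = 0.014706 + 0.376886 = 0.3916

0.3916


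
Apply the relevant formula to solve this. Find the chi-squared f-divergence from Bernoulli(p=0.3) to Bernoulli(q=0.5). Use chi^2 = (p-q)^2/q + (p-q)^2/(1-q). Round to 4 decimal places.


Chi-squared divergence between Bernoulli distributions:
chi^2 = (p-q)^2/q + (p-q)^2/(1-q).
p = 0.3, q = 0.5, p-q = -0.2.
(p-q)^2 = 0.04.
term1 = 0.04/0.5 = 0.08.
term2 = 0.04/0.5 = 0.08.
chi^2 = 0.08 + 0.08 = 0.1600

0.1600


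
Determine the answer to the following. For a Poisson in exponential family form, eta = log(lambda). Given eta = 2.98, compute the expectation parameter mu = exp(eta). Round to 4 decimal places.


Expectation parameter for Poisson exponential family:
mu = exp(eta).
eta = 2.98.
mu = exp(2.98) = 19.6878

19.6878


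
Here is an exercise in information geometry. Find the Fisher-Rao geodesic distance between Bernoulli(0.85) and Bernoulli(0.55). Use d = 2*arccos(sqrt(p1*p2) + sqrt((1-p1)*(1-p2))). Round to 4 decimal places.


Geodesic distance on Bernoulli manifold:
d(p1,p2) = 2*arccos(sqrt(p1*p2) + sqrt((1-p1)*(1-p2))).
sqrt(p1*p2) = sqrt(0.85*0.55) = 0.68374.
sqrt((1-p1)*(1-p2)) = sqrt(0.15*0.45) = 0.259808.
arg = 0.68374 + 0.259808 = 0.943547.
d = 2*arccos(0.943547) = 0.6752

0.6752


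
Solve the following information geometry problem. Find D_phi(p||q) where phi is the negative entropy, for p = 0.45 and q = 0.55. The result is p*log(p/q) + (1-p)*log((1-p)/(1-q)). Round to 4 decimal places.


Bregman divergence with negative entropy generator:
D = p*log(p/q) + (1-p)*log((1-p)/(1-q)).
p = 0.45, q = 0.55.
p*log(p/q) = 0.45*log(0.45/0.55) = -0.090302.
(1-p)*log((1-p)/(1-q)) = 0.55*log(0.55/0.45) = 0.110369.
D = -0.090302 + 0.110369 = 0.0201

0.0201


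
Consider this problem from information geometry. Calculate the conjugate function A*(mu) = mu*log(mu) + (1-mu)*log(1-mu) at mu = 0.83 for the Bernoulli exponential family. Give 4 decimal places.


Legendre transform for Bernoulli:
A*(mu) = mu*log(mu) + (1-mu)*log(1-mu).
mu = 0.83, 1-mu = 0.17.
mu*log(mu) = 0.83*log(0.83) = -0.154654.
(1-mu)*log(1-mu) = 0.17*log(0.17) = -0.301233.
A* = -0.154654 + -0.301233 = -0.4559

-0.4559


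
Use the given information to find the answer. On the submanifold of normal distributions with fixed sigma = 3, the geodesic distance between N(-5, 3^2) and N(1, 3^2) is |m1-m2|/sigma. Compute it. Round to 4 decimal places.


On the fixed-variance normal subfamily, geodesic distance = |m1-m2|/sigma.
|-5 - 1| = 6.
sigma = 3.
d = 6/3 = 2.0000

2.0000


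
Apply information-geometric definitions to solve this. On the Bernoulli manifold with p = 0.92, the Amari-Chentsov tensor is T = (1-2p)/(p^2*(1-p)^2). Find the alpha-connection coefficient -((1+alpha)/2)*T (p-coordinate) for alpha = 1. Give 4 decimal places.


Skewness (Amari-Chentsov) tensor: T = (1-2p)/(p^2*(1-p)^2).
p = 0.92, 1-2p = -0.84, p^2 = 0.8464, (1-p)^2 = 0.0064.
T = -0.84/(0.8464 * 0.0064) = -155.068526.
In the p-coordinate, Gamma^(alpha) = Gamma^(0) - (alpha/2)*T with Gamma^(0) = (1/2)*g'(p) = -T/2,
so Gamma^(alpha) = -((1+alpha)/2)*T.
alpha = 1, -(1+alpha)/2 = -1.0.
Gamma = -1.0 * -155.068526 = 155.0685

155.0685


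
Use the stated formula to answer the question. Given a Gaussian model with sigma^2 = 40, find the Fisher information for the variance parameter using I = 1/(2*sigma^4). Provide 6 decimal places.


Fisher information for variance: I(sigma^2) = 1/(2*sigma^4).
sigma^2 = 40, so sigma^4 = 1600.
I = 1/(2*1600) = 1/3200 = 0.000313

0.000313


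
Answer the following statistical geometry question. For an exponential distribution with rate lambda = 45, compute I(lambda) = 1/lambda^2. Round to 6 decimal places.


Fisher information for exponential: I(lambda) = 1/lambda^2.
lambda = 45, lambda^2 = 2025.
I = 1/2025 = 0.000494

0.000494


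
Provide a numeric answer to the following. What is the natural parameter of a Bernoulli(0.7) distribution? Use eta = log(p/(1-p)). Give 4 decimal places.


Natural parameter for Bernoulli: eta = log(p/(1-p)).
p = 0.7, 1-p = 0.3.
p/(1-p) = 2.333333.
eta = log(2.333333) = 0.8473

0.8473


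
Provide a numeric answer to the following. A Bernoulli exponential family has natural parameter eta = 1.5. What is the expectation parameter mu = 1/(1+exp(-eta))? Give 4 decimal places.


Dual coordinate (expectation parameter) for Bernoulli:
mu = 1/(1+exp(-eta)).
eta = 1.5.
exp(-eta) = exp(-1.5) = 0.22313.
mu = 1/(1+0.22313) = 0.8176

0.8176


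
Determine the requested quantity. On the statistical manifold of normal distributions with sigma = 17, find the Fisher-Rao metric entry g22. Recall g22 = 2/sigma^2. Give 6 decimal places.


For the 2-parameter normal family, the Fisher metric has:
  g11 = 1/sigma^2, g22 = 2/sigma^2.
sigma = 17, sigma^2 = 289.
g22 = 0.006920

0.006920


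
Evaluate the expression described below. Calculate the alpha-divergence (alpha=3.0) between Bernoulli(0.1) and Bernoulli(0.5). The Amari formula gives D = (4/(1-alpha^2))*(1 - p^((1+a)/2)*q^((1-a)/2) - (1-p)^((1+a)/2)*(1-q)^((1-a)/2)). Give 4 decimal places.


Amari alpha-divergence:
D = (4/(1-alpha^2))*(1 - p^((1+a)/2)*q^((1-a)/2) - (1-p)^((1+a)/2)*(1-q)^((1-a)/2)).
alpha = 3.0, p = 0.1, q = 0.5.
e1 = (1+alpha)/2 = 2.0, e2 = (1-alpha)/2 = -1.0.
t1 = p^e1 * q^e2 = 0.1^2.0 * 0.5^-1.0 = 0.02.
t2 = (1-p)^e1 * (1-q)^e2 = 0.9^2.0 * 0.5^-1.0 = 1.62.
4/(1-alpha^2) = -0.5.
D = -0.5*(1 - 0.02 - 1.62) = 0.3200

0.3200


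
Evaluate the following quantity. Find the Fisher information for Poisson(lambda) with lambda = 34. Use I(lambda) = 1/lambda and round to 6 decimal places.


Fisher information for Poisson: I(lambda) = 1/lambda.
lambda = 34.
I(lambda) = 1/34 = 0.029412

0.029412


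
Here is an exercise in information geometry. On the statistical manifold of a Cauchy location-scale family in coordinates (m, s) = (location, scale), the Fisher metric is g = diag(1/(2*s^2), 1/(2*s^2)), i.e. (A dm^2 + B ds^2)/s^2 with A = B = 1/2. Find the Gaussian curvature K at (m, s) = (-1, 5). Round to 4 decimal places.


The metric has the form g = (A dm^2 + B ds^2)/s^2 with A = 1/2, B = 1/2.
Substitute u = sqrt(A/B)*m: g = B*(du^2 + ds^2)/s^2, i.e. B times the
Poincare upper half-plane metric, which has constant Gaussian curvature -1.
Scaling a 2D metric by a constant c divides the Gaussian curvature by c,
so K = -1/B = -1/(1/2) = -2.0000 everywhere (the point (m, s) = (-1, 5) is irrelevant:
the curvature is constant).
The requested Gaussian curvature is K = -2.0000.

-2.0000


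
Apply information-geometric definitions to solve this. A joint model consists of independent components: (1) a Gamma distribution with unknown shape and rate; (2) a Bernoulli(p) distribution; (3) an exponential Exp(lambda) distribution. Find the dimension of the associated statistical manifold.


The dimension of a statistical manifold equals the number of free
(independent) real parameters of the model. For a product of independent
blocks the parameter counts add.
- Gamma (shape, rate): 2.
- Bernoulli (p): 1.
- exponential (lambda): 1.
Total = 2 + 1 + 1 = 4.
Dimension = 4

4


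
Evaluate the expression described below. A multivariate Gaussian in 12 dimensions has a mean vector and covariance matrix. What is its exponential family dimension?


Exponential family dimension calculation:
For 12-dim MVN: mean has 12 params, covariance has 12*13/2 = 78 unique entries.
Total dim = 12 + 78 = 90.

90


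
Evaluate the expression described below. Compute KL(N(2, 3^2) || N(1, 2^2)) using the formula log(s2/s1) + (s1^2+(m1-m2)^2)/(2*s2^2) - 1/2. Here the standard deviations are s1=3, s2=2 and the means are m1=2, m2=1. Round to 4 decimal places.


KL divergence between normal distributions:
KL = log(s2/s1) + (s1^2 + (m1-m2)^2)/(2*s2^2) - 1/2.
log(2/3) = -0.405465.
(3^2 + (2-1)^2)/(2*2^2) = (9 + 1)/8 = 1.25.
KL = -0.405465 + 1.25 - 0.5 = 0.3445

0.3445


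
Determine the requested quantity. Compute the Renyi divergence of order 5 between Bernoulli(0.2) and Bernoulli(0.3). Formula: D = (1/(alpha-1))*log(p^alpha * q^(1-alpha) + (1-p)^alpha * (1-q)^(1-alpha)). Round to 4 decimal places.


Renyi divergence of order alpha between Bernoulli distributions:
D = (1/(alpha-1))*log(p^alpha * q^(1-alpha) + (1-p)^alpha * (1-q)^(1-alpha)).
alpha = 5, p = 0.2, q = 0.3.
p^alpha * q^(1-alpha) = 0.2^5 * 0.3^-4 = 0.039506.
(1-p)^alpha * (1-q)^(1-alpha) = 0.8^5 * 0.7^-4 = 1.364765.
sum = 0.039506 + 1.364765 = 1.404271.
D = (1/4)*log(1.404271) = 0.0849

0.0849


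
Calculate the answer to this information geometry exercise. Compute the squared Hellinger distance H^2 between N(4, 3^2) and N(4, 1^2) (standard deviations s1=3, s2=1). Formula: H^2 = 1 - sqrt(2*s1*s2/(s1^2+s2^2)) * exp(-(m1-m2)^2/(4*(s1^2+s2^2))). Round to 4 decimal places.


Squared Hellinger distance for Gaussians:
H^2 = 1 - sqrt(2*s1*s2/(s1^2+s2^2)) * exp(-(m1-m2)^2/(4*(s1^2+s2^2))).
s1^2 = 9, s2^2 = 1, s1^2+s2^2 = 10.
sqrt(2*3*1/(10)) = 0.774597.
(m1-m2)^2 = (0)^2 = 0.
exp(-0/(4*10)) = exp(0.0) = 1.0.
H^2 = 1 - 0.774597*1.0 = 0.2254

0.2254


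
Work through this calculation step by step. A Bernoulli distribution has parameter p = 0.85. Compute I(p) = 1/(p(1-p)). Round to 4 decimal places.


For Bernoulli(p), Fisher information is I(p) = 1/(p*(1-p)).
p = 0.85, 1-p = 0.15.
p*(1-p) = 0.1275.
I(p) = 1/0.1275 = 7.8431

7.8431


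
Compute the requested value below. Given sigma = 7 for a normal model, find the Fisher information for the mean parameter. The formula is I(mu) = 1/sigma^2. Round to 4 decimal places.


The Fisher information for the mean of a normal distribution is I(mu) = 1/sigma^2.
sigma = 7, so sigma^2 = 49.
I(mu) = 1/49 = 0.0204

0.0204


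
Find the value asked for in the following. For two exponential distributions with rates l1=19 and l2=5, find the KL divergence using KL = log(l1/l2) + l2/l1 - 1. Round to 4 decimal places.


KL divergence for exponential family:
KL = log(l1/l2) + l2/l1 - 1.
log(19/5) = 1.335001.
5/19 = 0.263158.
KL = 1.335001 + 0.263158 - 1 = 0.5982

0.5982


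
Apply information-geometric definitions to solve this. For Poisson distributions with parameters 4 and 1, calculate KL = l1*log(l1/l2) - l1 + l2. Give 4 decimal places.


KL divergence for Poisson:
KL = l1*log(l1/l2) - l1 + l2.
l1 = 4, l2 = 1.
log(4/1) = 1.386294.
l1*log(l1/l2) = 4 * 1.386294 = 5.545177.
KL = 5.545177 - 4 + 1 = 2.5452

2.5452


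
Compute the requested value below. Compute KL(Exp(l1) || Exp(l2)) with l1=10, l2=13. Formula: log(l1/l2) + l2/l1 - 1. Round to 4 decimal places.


KL divergence for exponential family:
KL = log(l1/l2) + l2/l1 - 1.
log(10/13) = -0.262364.
13/10 = 1.3.
KL = -0.262364 + 1.3 - 1 = 0.0376

0.0376


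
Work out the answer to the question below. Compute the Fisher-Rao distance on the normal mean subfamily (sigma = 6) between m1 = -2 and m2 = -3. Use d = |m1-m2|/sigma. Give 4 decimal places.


On the fixed-variance normal subfamily, geodesic distance = |m1-m2|/sigma.
|-2 - -3| = 1.
sigma = 6.
d = 1/6 = 0.1667

0.1667


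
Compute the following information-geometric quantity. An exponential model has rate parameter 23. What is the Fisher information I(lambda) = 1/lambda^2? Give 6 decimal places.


Fisher information for exponential: I(lambda) = 1/lambda^2.
lambda = 23, lambda^2 = 529.
I = 1/529 = 0.001890

0.001890


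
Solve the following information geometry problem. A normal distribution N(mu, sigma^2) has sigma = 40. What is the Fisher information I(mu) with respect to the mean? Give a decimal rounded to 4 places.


The Fisher information for the mean of a normal distribution is I(mu) = 1/sigma^2.
sigma = 40, so sigma^2 = 1600.
I(mu) = 1/1600 = 0.0006

0.0006


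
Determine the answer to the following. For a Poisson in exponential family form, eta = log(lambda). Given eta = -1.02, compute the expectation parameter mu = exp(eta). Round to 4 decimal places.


Expectation parameter for Poisson exponential family:
mu = exp(eta).
eta = -1.02.
mu = exp(-1.02) = 0.3606

0.3606


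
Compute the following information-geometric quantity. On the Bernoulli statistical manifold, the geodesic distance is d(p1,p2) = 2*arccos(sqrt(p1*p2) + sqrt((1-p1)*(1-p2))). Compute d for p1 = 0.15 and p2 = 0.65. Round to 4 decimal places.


Geodesic distance on Bernoulli manifold:
d(p1,p2) = 2*arccos(sqrt(p1*p2) + sqrt((1-p1)*(1-p2))).
sqrt(p1*p2) = sqrt(0.15*0.65) = 0.31225.
sqrt((1-p1)*(1-p2)) = sqrt(0.85*0.35) = 0.545436.
arg = 0.31225 + 0.545436 = 0.857686.
d = 2*arccos(0.857686) = 1.0801

1.0801


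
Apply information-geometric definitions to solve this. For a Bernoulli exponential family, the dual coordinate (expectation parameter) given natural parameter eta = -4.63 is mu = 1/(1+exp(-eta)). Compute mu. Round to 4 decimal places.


Dual coordinate (expectation parameter) for Bernoulli:
mu = 1/(1+exp(-eta)).
eta = -4.63.
exp(-eta) = exp(4.63) = 102.514064.
mu = 1/(1+102.514064) = 0.0097

0.0097


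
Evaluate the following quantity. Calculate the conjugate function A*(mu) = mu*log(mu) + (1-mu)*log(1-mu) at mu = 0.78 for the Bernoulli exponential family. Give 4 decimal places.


Legendre transform for Bernoulli:
A*(mu) = mu*log(mu) + (1-mu)*log(1-mu).
mu = 0.78, 1-mu = 0.22.
mu*log(mu) = 0.78*log(0.78) = -0.1938.
(1-mu)*log(1-mu) = 0.22*log(0.22) = -0.333108.
A* = -0.1938 + -0.333108 = -0.5269

-0.5269
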